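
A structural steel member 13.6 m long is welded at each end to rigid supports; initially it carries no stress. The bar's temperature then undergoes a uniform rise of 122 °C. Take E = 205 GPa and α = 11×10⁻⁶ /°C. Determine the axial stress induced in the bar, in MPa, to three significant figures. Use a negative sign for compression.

Free thermal expansion αLΔT = 11e-6 · 13600 · 122 = 18.25 mm.
The walls impose strain ε = −(18.25)/13600 = -1.3420e-03; σ = Eε = 205000 · -1.3420e-03 = -275.1 MPa.

-275 MPa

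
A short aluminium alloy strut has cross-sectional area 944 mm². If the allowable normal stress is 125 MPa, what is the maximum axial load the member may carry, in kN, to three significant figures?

118 kN

P_max = σ_allow · A = 125 · 944 = 118000 N = 118 kN.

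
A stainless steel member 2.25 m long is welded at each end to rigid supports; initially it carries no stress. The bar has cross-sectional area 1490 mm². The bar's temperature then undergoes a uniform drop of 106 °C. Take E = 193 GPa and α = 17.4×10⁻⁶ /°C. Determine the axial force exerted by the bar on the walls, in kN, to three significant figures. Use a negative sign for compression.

530 kN

Free thermal expansion αLΔT = 17.4e-6 · 2250 · -106 = -4.15 mm.
The walls impose strain ε = −(-4.15)/2250 = 1.8444e-03; σ = Eε = 193000 · 1.8444e-03 = 356 MPa.
Wall reaction R = σ·A = 356·1490 = 530400 N = 530.4 kN.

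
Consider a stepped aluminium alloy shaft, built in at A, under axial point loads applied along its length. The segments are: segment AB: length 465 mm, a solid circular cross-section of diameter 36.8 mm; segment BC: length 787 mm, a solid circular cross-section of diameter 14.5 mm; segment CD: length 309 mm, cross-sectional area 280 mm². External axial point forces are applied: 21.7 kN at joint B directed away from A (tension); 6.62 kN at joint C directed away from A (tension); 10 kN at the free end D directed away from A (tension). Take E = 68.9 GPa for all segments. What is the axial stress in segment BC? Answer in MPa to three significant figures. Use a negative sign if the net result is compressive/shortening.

101 MPa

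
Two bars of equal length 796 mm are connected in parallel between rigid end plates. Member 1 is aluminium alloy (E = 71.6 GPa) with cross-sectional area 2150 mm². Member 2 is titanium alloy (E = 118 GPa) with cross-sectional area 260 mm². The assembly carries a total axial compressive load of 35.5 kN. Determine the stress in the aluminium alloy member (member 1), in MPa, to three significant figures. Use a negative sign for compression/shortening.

-13.8 MPa

Equal strain + equilibrium ⇒ each member carries load in proportion to AE: A₁E₁ = 153900000 N, A₂E₂ = 30680000 N, ΣAE = 184600000 N.
σ₁ = P·E₁/ΣAE = -35500·71600/184600000 = -13.77 MPa.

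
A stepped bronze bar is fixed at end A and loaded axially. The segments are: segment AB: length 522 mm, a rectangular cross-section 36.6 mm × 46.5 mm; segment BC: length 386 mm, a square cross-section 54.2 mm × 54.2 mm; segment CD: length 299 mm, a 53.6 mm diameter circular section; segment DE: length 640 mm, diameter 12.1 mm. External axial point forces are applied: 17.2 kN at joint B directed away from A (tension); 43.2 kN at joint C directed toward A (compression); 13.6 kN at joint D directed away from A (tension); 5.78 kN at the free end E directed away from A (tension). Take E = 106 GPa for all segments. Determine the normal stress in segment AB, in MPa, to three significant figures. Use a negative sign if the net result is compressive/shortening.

Internal axial forces (sectioning from the free end, tension +): N_DE = 5.78 kN, N_CD = 19.38 kN, N_BC = -23.82 kN, N_AB = -6.62 kN.
A_AB = 1702 mm².
σ_AB = N_AB/A_AB = -6620/1702 = -3.89 MPa.

-3.89 MPa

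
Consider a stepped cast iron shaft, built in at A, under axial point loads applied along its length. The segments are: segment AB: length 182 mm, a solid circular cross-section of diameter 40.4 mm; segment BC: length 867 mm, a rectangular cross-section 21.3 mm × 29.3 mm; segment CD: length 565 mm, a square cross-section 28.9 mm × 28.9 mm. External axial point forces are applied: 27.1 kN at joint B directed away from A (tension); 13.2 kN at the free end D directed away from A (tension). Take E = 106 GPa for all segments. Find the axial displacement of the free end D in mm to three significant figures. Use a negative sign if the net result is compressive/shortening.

Internal axial forces (sectioning from the free end, tension +): N_CD = 13.2 kN, N_BC = 13.2 kN, N_AB = 40.3 kN.
A_AB = 1282 mm².
A_BC = 624.1 mm².
A_CD = 835.2 mm².
δ_AB = 40300·182/(1282·106000) = 0.05398 mm
δ_BC = 13200·867/(624.1·106000) = 0.173 mm
δ_CD = 13200·565/(835.2·106000) = 0.08424 mm
δ = Σδ_i = 0.3112 mm.

0.311 mm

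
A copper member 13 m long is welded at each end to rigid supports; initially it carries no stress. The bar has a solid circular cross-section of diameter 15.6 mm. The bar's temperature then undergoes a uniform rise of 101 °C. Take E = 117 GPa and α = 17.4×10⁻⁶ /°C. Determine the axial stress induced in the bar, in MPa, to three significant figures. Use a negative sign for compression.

-206 MPa

Free thermal expansion αLΔT = 17.4e-6 · 13000 · 101 = 22.85 mm.
The walls impose strain ε = −(22.85)/13000 = -1.7574e-03; σ = Eε = 117000 · -1.7574e-03 = -205.6 MPa.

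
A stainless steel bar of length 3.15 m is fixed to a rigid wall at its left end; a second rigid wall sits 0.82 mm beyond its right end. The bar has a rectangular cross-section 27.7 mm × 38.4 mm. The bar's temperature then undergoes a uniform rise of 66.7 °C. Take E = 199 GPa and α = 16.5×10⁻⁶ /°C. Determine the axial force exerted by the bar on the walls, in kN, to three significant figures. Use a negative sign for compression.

Free thermal expansion αLΔT = 16.5e-6 · 3150 · 66.7 = 3.467 mm.
The walls engage after the gap closes; constrained expansion = 3.467 − 0.82 = 2.647 mm.
The walls impose strain ε = −(2.647)/3150 = -8.4023e-04; σ = Eε = 199000 · -8.4023e-04 = -167.2 MPa.
Wall reaction R = σ·A = -167.2·1064 = -177900 N = -177.9 kN.

-178 kN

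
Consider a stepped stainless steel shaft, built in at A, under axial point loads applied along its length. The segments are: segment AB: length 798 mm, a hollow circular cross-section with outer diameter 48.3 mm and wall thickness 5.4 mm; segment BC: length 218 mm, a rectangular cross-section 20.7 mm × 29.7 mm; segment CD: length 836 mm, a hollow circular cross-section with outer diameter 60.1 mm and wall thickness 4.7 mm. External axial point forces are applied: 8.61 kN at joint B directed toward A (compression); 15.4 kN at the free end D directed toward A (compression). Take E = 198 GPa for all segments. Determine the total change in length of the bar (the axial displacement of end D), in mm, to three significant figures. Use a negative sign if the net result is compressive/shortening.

-0.240 mm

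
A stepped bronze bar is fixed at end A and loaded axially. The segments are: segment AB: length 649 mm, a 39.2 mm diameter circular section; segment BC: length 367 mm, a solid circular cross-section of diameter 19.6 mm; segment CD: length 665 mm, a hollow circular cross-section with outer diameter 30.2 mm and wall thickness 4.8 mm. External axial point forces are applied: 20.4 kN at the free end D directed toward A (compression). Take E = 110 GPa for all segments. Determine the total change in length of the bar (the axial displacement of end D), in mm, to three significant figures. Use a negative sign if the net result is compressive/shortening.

Internal axial forces (sectioning from the free end, tension +): N_CD = -20.4 kN, N_BC = -20.4 kN, N_AB = -20.4 kN.
A_AB = 1207 mm².
A_BC = 301.7 mm².
A_CD = 383 mm².
δ_AB = -20400·649/(1207·110000) = -0.09973 mm
δ_BC = -20400·367/(301.7·110000) = -0.2256 mm
δ_CD = -20400·665/(383·110000) = -0.322 mm
δ = Σδ_i = -0.6473 mm.

-0.647 mm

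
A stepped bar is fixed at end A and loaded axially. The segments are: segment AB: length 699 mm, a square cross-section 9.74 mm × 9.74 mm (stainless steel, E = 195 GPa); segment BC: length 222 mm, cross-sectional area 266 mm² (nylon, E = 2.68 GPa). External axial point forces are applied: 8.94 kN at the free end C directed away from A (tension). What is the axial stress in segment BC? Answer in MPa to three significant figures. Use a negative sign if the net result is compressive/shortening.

33.6 MPa

Internal axial forces (sectioning from the free end, tension +): N_BC = 8.94 kN, N_AB = 8.94 kN.
σ_BC = N_BC/A_BC = 8940/266 = 33.61 MPa.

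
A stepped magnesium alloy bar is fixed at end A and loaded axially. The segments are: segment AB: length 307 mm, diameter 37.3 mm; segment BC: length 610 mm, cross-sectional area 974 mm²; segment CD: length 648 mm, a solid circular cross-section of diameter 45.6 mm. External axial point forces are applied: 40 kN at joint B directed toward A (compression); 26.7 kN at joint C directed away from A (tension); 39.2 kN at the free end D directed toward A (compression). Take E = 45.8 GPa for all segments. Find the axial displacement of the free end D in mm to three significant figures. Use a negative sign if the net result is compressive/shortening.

Internal axial forces (sectioning from the free end, tension +): N_CD = -39.2 kN, N_BC = -12.5 kN, N_AB = -52.5 kN.
A_AB = 1093 mm².
A_CD = 1633 mm².
δ_AB = -52500·307/(1093·45800) = -0.3221 mm
δ_BC = -12500·610/(974·45800) = -0.1709 mm
δ_CD = -39200·648/(1633·45800) = -0.3396 mm
δ = Σδ_i = -0.8326 mm.

-0.833 mm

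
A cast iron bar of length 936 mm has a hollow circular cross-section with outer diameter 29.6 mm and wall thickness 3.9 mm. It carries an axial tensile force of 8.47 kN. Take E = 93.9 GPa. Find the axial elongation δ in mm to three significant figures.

0.268 mm

A = 314.9 mm².
δ_mech = NL/(AE) = 8470·936/(314.9·93900) = 0.2681 mm.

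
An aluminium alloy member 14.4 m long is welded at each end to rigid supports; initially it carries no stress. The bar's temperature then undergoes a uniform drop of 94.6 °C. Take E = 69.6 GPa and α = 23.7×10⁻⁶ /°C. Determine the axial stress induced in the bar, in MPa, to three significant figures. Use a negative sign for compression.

156 MPa

Free thermal expansion αLΔT = 23.7e-6 · 14400 · -94.6 = -32.29 mm.
The walls impose strain ε = −(-32.29)/14400 = 2.2420e-03; σ = Eε = 69600 · 2.2420e-03 = 156 MPa.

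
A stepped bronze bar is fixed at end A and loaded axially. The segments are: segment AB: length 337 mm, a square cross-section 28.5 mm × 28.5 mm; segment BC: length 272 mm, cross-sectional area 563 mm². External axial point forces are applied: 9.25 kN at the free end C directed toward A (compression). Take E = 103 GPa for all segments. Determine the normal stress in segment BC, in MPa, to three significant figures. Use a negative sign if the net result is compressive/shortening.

Internal axial forces (sectioning from the free end, tension +): N_BC = -9.25 kN, N_AB = -9.25 kN.
σ_BC = N_BC/A_BC = -9250/563 = -16.43 MPa.

-16.4 MPa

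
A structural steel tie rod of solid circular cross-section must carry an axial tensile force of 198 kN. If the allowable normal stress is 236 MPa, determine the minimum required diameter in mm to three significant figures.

32.7 mm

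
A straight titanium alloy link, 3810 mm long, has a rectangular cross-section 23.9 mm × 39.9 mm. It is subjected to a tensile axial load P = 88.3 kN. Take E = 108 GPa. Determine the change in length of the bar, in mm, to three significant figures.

3.27 mm

A = 953.6 mm².
δ_mech = NL/(AE) = 88300·3810/(953.6·108000) = 3.267 mm.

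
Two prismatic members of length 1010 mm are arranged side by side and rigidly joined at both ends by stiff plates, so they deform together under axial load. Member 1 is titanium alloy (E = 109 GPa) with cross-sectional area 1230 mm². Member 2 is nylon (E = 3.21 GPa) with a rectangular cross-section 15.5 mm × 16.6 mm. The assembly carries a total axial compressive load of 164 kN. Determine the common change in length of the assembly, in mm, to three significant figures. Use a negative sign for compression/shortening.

A_2 = 257.3 mm².
Equal strain + equilibrium ⇒ each member carries load in proportion to AE: A₁E₁ = 134100000 N, A₂E₂ = 825900 N, ΣAE = 134900000 N.
δ = PL/ΣAE = -164000·1010/134900000 = -1.228 mm.

-1.23 mm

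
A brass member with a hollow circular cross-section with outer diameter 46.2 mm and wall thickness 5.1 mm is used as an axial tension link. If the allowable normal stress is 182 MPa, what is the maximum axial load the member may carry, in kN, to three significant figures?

120 kN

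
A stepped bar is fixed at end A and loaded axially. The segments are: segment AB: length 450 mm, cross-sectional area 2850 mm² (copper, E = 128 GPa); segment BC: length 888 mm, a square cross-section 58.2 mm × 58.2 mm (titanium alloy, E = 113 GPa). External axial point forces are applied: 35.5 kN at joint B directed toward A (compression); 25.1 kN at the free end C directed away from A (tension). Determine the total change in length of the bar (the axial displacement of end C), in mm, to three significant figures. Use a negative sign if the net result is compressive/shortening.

Internal axial forces (sectioning from the free end, tension +): N_BC = 25.1 kN, N_AB = -10.4 kN.
A_BC = 3387 mm².
δ_AB = -10400·450/(2850·128000) = -0.01283 mm
δ_BC = 25100·888/(3387·113000) = 0.05823 mm
δ = Σδ_i = 0.0454 mm.

0.0454 mm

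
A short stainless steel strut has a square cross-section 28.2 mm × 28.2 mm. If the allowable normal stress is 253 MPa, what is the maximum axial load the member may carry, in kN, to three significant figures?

201 kN

A = 795.2 mm².
P_max = σ_allow · A = 253 · 795.2 = 201200 N = 201.2 kN.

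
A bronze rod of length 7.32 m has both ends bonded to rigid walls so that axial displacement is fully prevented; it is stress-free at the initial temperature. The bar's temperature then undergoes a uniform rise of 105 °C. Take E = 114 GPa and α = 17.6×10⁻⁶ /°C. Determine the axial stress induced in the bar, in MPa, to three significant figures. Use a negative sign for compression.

Free thermal expansion αLΔT = 17.6e-6 · 7320 · 105 = 13.53 mm.
The walls impose strain ε = −(13.53)/7320 = -1.8480e-03; σ = Eε = 114000 · -1.8480e-03 = -210.7 MPa.

-211 MPa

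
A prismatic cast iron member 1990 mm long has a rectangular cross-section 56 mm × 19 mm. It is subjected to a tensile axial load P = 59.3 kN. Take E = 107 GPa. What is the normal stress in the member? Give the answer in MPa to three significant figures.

55.7 MPa

A = 1064 mm².
σ = N/A = 59300/1064 = 55.73 MPa.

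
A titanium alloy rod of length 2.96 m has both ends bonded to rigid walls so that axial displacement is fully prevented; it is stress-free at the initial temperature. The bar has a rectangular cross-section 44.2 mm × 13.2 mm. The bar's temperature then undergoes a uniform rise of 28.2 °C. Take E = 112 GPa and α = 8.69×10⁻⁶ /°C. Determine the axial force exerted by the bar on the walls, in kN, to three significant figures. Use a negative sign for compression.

-16.0 kN

Free thermal expansion αLΔT = 8.69e-6 · 2960 · 28.2 = 0.7254 mm.
The walls impose strain ε = −(0.7254)/2960 = -2.4506e-04; σ = Eε = 112000 · -2.4506e-04 = -27.45 MPa.
Wall reaction R = σ·A = -27.45·583.4 = -16010 N = -16.01 kN.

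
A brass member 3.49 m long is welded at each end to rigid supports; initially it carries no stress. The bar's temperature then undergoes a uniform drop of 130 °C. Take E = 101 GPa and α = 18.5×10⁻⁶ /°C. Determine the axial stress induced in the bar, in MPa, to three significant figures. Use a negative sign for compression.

243 MPa

Free thermal expansion αLΔT = 18.5e-6 · 3490 · -130 = -8.393 mm.
The walls impose strain ε = −(-8.393)/3490 = 2.4050e-03; σ = Eε = 101000 · 2.4050e-03 = 242.9 MPa.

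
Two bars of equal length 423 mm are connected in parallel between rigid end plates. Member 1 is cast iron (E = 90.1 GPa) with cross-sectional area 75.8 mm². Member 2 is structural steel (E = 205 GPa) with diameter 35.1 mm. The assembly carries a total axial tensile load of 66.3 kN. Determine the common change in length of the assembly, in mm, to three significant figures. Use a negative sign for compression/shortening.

0.137 mm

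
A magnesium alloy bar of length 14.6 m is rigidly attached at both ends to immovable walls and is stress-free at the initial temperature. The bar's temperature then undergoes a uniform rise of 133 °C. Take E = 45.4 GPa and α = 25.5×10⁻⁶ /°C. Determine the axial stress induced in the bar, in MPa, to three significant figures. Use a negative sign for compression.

-154 MPa

Free thermal expansion αLΔT = 25.5e-6 · 14600 · 133 = 49.52 mm.
The walls impose strain ε = −(49.52)/14600 = -3.3915e-03; σ = Eε = 45400 · -3.3915e-03 = -154 MPa.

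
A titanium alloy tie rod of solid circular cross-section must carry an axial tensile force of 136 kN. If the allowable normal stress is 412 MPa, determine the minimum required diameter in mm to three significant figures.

Required area A ≥ P/σ_allow = 136000/412 = 330.1 mm².
For a solid circular section, d ≥ √(4A/π) = 20.5 mm.

20.5 mm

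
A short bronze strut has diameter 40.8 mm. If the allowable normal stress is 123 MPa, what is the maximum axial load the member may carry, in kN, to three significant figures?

161 kN

A = 1307 mm².
P_max = σ_allow · A = 123 · 1307 = 160800 N = 160.8 kN.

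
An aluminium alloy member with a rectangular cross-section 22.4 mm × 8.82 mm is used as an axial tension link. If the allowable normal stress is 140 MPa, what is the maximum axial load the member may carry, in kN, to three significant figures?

27.7 kN

A = 197.6 mm².
P_max = σ_allow · A = 140 · 197.6 = 27660 N = 27.66 kN.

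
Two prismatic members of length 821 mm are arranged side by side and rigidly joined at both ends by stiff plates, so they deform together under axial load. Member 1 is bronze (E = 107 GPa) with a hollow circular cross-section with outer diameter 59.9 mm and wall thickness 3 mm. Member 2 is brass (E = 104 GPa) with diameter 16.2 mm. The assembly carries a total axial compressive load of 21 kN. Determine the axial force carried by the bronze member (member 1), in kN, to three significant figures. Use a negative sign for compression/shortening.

-15.3 kN

A_1 = 536.3 mm².
A_2 = 206.1 mm².
Equal strain + equilibrium ⇒ each member carries load in proportion to AE: A₁E₁ = 57380000 N, A₂E₂ = 21440000 N, ΣAE = 78820000 N.
F₁ = P·A₁E₁/ΣAE = -21000·57380000/78820000 = -15290 N.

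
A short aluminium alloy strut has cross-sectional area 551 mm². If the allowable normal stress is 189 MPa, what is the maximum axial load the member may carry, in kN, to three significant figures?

P_max = σ_allow · A = 189 · 551 = 104100 N = 104.1 kN.

104 kN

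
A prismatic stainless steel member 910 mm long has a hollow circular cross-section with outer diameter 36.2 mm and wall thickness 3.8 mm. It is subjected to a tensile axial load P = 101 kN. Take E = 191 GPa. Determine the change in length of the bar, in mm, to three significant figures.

1.24 mm

A = 386.8 mm².
δ_mech = NL/(AE) = 101000·910/(386.8·191000) = 1.244 mm.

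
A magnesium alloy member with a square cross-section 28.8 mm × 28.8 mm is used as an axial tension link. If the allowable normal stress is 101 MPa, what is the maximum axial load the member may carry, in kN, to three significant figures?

A = 829.4 mm².
P_max = σ_allow · A = 101 · 829.4 = 83770 N = 83.77 kN.

83.8 kN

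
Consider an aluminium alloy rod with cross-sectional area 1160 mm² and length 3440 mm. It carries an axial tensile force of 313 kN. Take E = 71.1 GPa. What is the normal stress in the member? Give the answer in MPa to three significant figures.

270 MPa

σ = N/A = 313000/1160 = 269.8 MPa.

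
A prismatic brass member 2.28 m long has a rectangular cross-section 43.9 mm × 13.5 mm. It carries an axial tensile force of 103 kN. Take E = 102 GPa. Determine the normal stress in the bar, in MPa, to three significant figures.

A = 592.6 mm².
σ = N/A = 103000/592.6 = 173.8 MPa.

174 MPa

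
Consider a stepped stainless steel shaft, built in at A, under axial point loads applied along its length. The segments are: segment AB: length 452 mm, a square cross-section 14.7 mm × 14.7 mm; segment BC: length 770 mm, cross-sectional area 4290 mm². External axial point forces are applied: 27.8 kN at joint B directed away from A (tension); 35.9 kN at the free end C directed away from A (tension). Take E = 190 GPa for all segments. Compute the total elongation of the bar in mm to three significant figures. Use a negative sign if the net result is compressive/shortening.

0.735 mm

Internal axial forces (sectioning from the free end, tension +): N_BC = 35.9 kN, N_AB = 63.7 kN.
A_AB = 216.1 mm².
δ_AB = 63700·452/(216.1·190000) = 0.7013 mm
δ_BC = 35900·770/(4290·190000) = 0.03391 mm
δ = Σδ_i = 0.7352 mm.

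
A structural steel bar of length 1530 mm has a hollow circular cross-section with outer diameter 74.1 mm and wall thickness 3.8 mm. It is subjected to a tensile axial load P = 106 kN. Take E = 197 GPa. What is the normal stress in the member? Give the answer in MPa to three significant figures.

126 MPa

A = 839.2 mm².
σ = N/A = 106000/839.2 = 126.3 MPa.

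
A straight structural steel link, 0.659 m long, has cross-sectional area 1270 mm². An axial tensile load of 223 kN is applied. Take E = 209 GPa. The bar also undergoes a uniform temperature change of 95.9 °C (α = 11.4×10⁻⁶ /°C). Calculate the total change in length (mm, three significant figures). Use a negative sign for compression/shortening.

δ_mech = NL/(AE) = 223000·659/(1270·209000) = 0.5537 mm.
δ_thermal = αLΔT = 11.4e-6·659·95.9 = 0.7205 mm.
δ = δ_mech + δ_thermal = 1.274 mm.

1.27 mm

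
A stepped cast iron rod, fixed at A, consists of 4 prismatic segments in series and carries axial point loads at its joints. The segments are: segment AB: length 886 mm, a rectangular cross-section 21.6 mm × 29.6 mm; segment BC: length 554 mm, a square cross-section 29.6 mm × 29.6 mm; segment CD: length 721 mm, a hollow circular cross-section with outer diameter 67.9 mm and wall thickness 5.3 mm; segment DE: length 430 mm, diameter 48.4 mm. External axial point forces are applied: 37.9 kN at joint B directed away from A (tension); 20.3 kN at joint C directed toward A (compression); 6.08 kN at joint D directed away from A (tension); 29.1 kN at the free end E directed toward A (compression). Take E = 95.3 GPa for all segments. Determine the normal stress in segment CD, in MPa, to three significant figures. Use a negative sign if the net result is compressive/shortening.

-22.1 MPa

Internal axial forces (sectioning from the free end, tension +): N_DE = -29.1 kN, N_CD = -23.02 kN, N_BC = -43.32 kN, N_AB = -5.42 kN.
A_CD = 1042 mm².
σ_CD = N_CD/A_CD = -23020/1042 = -22.09 MPa.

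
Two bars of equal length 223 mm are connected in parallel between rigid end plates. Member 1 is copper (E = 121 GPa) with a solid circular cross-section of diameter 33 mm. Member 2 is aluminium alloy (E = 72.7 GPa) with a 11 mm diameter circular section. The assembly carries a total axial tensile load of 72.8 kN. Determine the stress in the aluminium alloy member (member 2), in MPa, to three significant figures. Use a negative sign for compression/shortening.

47.9 MPa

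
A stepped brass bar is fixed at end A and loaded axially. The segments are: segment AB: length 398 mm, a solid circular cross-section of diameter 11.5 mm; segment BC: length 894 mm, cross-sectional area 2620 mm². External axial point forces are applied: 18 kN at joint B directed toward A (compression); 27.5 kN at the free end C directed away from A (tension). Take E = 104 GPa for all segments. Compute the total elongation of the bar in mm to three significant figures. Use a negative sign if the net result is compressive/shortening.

Internal axial forces (sectioning from the free end, tension +): N_BC = 27.5 kN, N_AB = 9.5 kN.
A_AB = 103.9 mm².
δ_AB = 9500·398/(103.9·104000) = 0.35 mm
δ_BC = 27500·894/(2620·104000) = 0.09023 mm
δ = Σδ_i = 0.4402 mm.

0.440 mm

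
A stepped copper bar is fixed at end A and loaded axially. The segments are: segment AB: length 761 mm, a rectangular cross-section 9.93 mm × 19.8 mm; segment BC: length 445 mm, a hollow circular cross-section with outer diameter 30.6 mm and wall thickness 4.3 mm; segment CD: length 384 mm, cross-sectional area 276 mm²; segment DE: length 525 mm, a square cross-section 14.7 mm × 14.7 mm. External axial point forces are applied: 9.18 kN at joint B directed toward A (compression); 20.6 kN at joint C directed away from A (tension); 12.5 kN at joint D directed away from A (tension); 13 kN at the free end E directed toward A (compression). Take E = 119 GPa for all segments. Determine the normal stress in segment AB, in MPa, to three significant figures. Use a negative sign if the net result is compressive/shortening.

Internal axial forces (sectioning from the free end, tension +): N_DE = -13 kN, N_CD = -0.5 kN, N_BC = 20.1 kN, N_AB = 10.92 kN.
A_AB = 196.6 mm².
σ_AB = N_AB/A_AB = 10920/196.6 = 55.54 MPa.

55.5 MPa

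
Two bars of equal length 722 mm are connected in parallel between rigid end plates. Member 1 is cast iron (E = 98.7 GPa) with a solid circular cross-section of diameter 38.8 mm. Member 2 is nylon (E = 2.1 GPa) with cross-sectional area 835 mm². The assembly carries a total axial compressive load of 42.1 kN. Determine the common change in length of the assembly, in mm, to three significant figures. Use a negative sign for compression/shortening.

-0.257 mm

A_1 = 1182 mm².
Equal strain + equilibrium ⇒ each member carries load in proportion to AE: A₁E₁ = 116700000 N, A₂E₂ = 1754000 N, ΣAE = 118500000 N.
δ = PL/ΣAE = -42100·722/118500000 = -0.2566 mm.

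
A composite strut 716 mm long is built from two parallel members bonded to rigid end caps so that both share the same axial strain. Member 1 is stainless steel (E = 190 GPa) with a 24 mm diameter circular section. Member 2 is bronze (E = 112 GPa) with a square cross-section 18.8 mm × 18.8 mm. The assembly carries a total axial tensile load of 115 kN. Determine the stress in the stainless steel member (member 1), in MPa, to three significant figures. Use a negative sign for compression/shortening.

A_1 = 452.4 mm².
A_2 = 353.4 mm².
Equal strain + equilibrium ⇒ each member carries load in proportion to AE: A₁E₁ = 85950000 N, A₂E₂ = 39590000 N, ΣAE = 125500000 N.
σ₁ = P·E₁/ΣAE = 115000·190000/125500000 = 174 MPa.

174 MPa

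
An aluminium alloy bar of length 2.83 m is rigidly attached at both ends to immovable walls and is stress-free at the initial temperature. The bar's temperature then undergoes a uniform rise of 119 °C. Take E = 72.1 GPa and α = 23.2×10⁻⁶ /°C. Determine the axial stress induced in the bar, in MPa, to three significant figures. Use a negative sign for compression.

-199 MPa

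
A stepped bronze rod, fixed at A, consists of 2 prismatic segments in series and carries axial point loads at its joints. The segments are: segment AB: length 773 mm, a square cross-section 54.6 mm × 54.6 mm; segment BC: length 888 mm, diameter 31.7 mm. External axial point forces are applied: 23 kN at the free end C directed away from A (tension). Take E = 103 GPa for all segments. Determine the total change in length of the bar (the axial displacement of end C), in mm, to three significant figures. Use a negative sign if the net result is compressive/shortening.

0.309 mm

Internal axial forces (sectioning from the free end, tension +): N_BC = 23 kN, N_AB = 23 kN.
A_AB = 2981 mm².
A_BC = 789.2 mm².
δ_AB = 23000·773/(2981·103000) = 0.0579 mm
δ_BC = 23000·888/(789.2·103000) = 0.2512 mm
δ = Σδ_i = 0.3091 mm.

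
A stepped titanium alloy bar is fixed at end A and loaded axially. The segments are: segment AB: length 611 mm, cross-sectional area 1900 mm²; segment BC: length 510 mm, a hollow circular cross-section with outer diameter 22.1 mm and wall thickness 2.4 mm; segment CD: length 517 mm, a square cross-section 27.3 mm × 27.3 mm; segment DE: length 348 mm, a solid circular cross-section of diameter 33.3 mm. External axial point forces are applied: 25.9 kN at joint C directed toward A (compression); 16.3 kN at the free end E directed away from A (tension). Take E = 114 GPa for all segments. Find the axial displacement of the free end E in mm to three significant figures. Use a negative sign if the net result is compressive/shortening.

-0.160 mm

Internal axial forces (sectioning from the free end, tension +): N_DE = 16.3 kN, N_CD = 16.3 kN, N_BC = -9.6 kN, N_AB = -9.6 kN.
A_BC = 148.5 mm².
A_CD = 745.3 mm².
A_DE = 870.9 mm².
δ_AB = -9600·611/(1900·114000) = -0.02708 mm
δ_BC = -9600·510/(148.5·114000) = -0.2891 mm
δ_CD = 16300·517/(745.3·114000) = 0.09919 mm
δ_DE = 16300·348/(870.9·114000) = 0.05713 mm
δ = Σδ_i = -0.1599 mm.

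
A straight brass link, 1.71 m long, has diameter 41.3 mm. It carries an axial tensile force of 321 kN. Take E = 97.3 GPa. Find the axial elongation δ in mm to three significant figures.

4.21 mm

A = 1340 mm².
δ_mech = NL/(AE) = 321000·1710/(1340·97300) = 4.211 mm.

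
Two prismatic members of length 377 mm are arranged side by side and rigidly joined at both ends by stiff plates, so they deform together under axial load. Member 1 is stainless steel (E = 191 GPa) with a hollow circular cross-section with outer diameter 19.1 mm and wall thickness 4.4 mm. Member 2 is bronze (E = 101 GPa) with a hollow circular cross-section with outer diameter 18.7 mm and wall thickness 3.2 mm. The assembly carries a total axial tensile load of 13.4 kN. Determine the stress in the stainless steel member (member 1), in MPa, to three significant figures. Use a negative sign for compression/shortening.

46.9 MPa

A_1 = 203.2 mm².
A_2 = 155.8 mm².
Equal strain + equilibrium ⇒ each member carries load in proportion to AE: A₁E₁ = 38810000 N, A₂E₂ = 15740000 N, ΣAE = 54550000 N.
σ₁ = P·E₁/ΣAE = 13400·191000/54550000 = 46.92 MPa.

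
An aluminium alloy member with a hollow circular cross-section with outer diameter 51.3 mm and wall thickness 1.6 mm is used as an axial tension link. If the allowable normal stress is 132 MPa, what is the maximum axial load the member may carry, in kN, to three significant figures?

A = 249.8 mm².
P_max = σ_allow · A = 132 · 249.8 = 32980 N = 32.98 kN.

33.0 kN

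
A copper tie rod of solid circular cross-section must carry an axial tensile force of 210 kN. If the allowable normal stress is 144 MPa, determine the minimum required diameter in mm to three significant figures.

Required area A ≥ P/σ_allow = 210000/144 = 1458 mm².
For a solid circular section, d ≥ √(4A/π) = 43.09 mm.

43.1 mm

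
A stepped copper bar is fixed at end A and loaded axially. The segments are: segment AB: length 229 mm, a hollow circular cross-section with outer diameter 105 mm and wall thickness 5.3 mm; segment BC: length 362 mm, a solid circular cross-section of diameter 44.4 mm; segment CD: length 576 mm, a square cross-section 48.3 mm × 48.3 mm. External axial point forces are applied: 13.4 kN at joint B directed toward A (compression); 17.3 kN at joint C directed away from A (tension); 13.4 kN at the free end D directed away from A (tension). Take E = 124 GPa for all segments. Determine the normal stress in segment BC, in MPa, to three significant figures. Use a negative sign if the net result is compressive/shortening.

19.8 MPa

Internal axial forces (sectioning from the free end, tension +): N_CD = 13.4 kN, N_BC = 30.7 kN, N_AB = 17.3 kN.
A_BC = 1548 mm².
σ_BC = N_BC/A_BC = 30700/1548 = 19.83 MPa.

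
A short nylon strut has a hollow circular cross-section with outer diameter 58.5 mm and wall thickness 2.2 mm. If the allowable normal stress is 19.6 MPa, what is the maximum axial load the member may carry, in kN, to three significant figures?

A = 389.1 mm².
P_max = σ_allow · A = 19.6 · 389.1 = 7627 N = 7.627 kN.

7.63 kN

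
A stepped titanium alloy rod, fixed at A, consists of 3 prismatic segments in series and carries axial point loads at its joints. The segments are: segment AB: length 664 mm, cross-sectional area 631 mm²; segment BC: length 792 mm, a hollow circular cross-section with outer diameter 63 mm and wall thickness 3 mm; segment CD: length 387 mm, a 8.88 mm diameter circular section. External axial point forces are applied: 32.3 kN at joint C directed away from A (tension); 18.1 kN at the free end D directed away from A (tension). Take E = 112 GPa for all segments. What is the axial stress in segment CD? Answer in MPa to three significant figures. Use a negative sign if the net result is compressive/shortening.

292 MPa

Internal axial forces (sectioning from the free end, tension +): N_CD = 18.1 kN, N_BC = 50.4 kN, N_AB = 50.4 kN.
A_CD = 61.93 mm².
σ_CD = N_CD/A_CD = 18100/61.93 = 292.3 MPa.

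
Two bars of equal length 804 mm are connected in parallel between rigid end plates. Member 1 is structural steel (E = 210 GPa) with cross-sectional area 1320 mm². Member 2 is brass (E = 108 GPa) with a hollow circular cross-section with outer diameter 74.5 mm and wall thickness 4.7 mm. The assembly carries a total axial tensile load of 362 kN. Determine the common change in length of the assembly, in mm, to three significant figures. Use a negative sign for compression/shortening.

0.749 mm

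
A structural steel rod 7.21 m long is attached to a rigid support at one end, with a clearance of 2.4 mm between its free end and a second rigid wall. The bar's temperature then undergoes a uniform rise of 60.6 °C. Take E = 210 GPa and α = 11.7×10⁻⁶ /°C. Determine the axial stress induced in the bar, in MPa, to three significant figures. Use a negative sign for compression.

-79.0 MPa

Free thermal expansion αLΔT = 11.7e-6 · 7210 · 60.6 = 5.112 mm.
The walls engage after the gap closes; constrained expansion = 5.112 − 2.4 = 2.712 mm.
The walls impose strain ε = −(2.712)/7210 = -3.7615e-04; σ = Eε = 210000 · -3.7615e-04 = -78.99 MPa.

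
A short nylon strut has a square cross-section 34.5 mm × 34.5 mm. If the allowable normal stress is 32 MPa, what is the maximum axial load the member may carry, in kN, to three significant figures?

A = 1190 mm².
P_max = σ_allow · A = 32 · 1190 = 38090 N = 38.09 kN.

38.1 kN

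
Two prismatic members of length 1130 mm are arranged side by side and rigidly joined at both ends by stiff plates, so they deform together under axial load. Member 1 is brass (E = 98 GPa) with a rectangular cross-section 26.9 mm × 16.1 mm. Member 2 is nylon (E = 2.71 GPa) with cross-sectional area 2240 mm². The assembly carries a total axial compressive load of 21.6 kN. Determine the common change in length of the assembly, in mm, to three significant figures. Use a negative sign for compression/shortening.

-0.503 mm

A_1 = 433.1 mm².
Equal strain + equilibrium ⇒ each member carries load in proportion to AE: A₁E₁ = 42440000 N, A₂E₂ = 6070000 N, ΣAE = 48510000 N.
δ = PL/ΣAE = -21600·1130/48510000 = -0.5031 mm.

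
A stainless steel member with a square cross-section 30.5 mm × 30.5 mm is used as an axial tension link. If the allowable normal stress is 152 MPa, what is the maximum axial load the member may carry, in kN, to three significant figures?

A = 930.2 mm².
P_max = σ_allow · A = 152 · 930.2 = 141400 N = 141.4 kN.

141 kN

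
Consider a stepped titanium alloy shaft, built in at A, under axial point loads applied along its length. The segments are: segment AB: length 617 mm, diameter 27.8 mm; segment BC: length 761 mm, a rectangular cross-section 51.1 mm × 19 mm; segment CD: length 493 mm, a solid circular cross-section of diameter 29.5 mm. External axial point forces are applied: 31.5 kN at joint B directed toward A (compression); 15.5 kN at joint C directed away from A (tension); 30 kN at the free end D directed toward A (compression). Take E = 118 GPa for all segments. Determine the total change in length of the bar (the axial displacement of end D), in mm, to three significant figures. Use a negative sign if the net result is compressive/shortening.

Internal axial forces (sectioning from the free end, tension +): N_CD = -30 kN, N_BC = -14.5 kN, N_AB = -46 kN.
A_AB = 607 mm².
A_BC = 970.9 mm².
A_CD = 683.5 mm².
δ_AB = -46000·617/(607·118000) = -0.3963 mm
δ_BC = -14500·761/(970.9·118000) = -0.09632 mm
δ_CD = -30000·493/(683.5·118000) = -0.1834 mm
δ = Σδ_i = -0.676 mm.

-0.676 mm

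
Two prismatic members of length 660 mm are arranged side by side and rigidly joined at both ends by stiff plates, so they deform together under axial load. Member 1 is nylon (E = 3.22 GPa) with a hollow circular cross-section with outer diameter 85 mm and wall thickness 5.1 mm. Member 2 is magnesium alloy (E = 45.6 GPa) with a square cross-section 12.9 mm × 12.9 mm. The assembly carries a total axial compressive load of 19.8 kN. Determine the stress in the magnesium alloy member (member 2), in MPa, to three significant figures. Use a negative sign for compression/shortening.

A_1 = 1280 mm².
A_2 = 166.4 mm².
Equal strain + equilibrium ⇒ each member carries load in proportion to AE: A₁E₁ = 4122000 N, A₂E₂ = 7588000 N, ΣAE = 11710000 N.
σ₂ = P·E₂/ΣAE = -19800·45600/11710000 = -77.1 MPa.

-77.1 MPa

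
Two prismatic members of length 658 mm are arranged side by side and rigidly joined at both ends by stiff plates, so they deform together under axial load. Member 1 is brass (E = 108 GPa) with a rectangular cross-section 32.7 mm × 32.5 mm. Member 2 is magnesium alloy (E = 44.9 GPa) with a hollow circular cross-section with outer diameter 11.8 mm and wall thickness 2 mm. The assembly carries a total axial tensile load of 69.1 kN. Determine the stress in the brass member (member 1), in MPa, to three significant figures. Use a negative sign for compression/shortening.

A_1 = 1063 mm².
A_2 = 61.58 mm².
Equal strain + equilibrium ⇒ each member carries load in proportion to AE: A₁E₁ = 114800000 N, A₂E₂ = 2765000 N, ΣAE = 117500000 N.
σ₁ = P·E₁/ΣAE = 69100·108000/117500000 = 63.49 MPa.

63.5 MPa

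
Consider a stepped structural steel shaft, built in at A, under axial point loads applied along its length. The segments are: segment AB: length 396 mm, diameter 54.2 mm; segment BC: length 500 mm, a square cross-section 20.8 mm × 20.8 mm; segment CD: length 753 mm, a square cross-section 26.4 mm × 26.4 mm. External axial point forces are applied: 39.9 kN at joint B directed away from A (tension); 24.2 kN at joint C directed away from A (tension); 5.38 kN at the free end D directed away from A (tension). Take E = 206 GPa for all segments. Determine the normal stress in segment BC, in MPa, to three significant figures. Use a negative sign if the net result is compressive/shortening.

Internal axial forces (sectioning from the free end, tension +): N_CD = 5.38 kN, N_BC = 29.58 kN, N_AB = 69.48 kN.
A_BC = 432.6 mm².
σ_BC = N_BC/A_BC = 29580/432.6 = 68.37 MPa.

68.4 MPa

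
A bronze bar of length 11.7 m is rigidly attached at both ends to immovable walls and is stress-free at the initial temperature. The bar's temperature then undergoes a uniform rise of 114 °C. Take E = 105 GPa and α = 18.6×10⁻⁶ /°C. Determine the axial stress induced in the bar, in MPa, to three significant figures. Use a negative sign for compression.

-223 MPa

Free thermal expansion αLΔT = 18.6e-6 · 11700 · 114 = 24.81 mm.
The walls impose strain ε = −(24.81)/11700 = -2.1204e-03; σ = Eε = 105000 · -2.1204e-03 = -222.6 MPa.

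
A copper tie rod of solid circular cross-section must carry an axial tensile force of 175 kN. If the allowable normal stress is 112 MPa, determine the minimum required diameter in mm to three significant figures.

Required area A ≥ P/σ_allow = 175000/112 = 1562 mm².
For a solid circular section, d ≥ √(4A/π) = 44.6 mm.

44.6 mm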